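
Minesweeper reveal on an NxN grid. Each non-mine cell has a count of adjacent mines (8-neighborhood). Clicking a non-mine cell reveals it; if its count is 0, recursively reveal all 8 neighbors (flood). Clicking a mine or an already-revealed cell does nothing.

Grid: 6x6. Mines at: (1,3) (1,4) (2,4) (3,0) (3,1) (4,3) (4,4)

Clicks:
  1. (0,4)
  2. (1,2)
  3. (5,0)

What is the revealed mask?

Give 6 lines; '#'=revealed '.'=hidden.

Click 1 (0,4) count=2: revealed 1 new [(0,4)] -> total=1
Click 2 (1,2) count=1: revealed 1 new [(1,2)] -> total=2
Click 3 (5,0) count=0: revealed 6 new [(4,0) (4,1) (4,2) (5,0) (5,1) (5,2)] -> total=8

Answer: ....#.
..#...
......
......
###...
###...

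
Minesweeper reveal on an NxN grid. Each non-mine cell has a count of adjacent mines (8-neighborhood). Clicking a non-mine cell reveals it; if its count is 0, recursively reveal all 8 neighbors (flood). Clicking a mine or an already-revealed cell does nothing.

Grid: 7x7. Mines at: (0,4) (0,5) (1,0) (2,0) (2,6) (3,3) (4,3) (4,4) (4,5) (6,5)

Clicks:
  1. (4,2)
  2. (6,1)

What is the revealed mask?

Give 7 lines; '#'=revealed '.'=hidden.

Click 1 (4,2) count=2: revealed 1 new [(4,2)] -> total=1
Click 2 (6,1) count=0: revealed 15 new [(3,0) (3,1) (3,2) (4,0) (4,1) (5,0) (5,1) (5,2) (5,3) (5,4) (6,0) (6,1) (6,2) (6,3) (6,4)] -> total=16

Answer: .......
.......
.......
###....
###....
#####..
#####..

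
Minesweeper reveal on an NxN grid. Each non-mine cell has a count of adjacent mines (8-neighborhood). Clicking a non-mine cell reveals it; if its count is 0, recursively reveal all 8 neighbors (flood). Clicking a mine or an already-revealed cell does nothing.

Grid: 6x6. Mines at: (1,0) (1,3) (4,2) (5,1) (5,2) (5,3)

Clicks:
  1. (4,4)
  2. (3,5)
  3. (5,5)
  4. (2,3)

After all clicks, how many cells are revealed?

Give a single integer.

Click 1 (4,4) count=1: revealed 1 new [(4,4)] -> total=1
Click 2 (3,5) count=0: revealed 14 new [(0,4) (0,5) (1,4) (1,5) (2,3) (2,4) (2,5) (3,3) (3,4) (3,5) (4,3) (4,5) (5,4) (5,5)] -> total=15
Click 3 (5,5) count=0: revealed 0 new [(none)] -> total=15
Click 4 (2,3) count=1: revealed 0 new [(none)] -> total=15

Answer: 15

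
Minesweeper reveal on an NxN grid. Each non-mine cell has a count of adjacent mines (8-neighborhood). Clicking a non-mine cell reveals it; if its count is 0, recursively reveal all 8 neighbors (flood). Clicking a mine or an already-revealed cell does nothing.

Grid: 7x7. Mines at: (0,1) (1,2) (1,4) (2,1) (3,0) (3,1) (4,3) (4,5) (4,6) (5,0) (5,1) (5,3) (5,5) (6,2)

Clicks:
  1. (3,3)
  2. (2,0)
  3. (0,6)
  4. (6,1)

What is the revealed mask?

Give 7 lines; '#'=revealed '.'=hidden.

Answer: .....##
.....##
#....##
...#.##
.......
.......
.#.....

Derivation:
Click 1 (3,3) count=1: revealed 1 new [(3,3)] -> total=1
Click 2 (2,0) count=3: revealed 1 new [(2,0)] -> total=2
Click 3 (0,6) count=0: revealed 8 new [(0,5) (0,6) (1,5) (1,6) (2,5) (2,6) (3,5) (3,6)] -> total=10
Click 4 (6,1) count=3: revealed 1 new [(6,1)] -> total=11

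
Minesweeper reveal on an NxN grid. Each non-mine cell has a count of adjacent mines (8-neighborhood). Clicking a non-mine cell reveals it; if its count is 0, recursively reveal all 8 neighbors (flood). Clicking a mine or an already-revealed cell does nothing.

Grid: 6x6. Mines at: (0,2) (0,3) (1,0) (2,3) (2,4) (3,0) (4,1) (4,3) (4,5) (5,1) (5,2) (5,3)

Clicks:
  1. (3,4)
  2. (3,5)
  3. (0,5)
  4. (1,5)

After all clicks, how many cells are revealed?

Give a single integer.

Answer: 6

Derivation:
Click 1 (3,4) count=4: revealed 1 new [(3,4)] -> total=1
Click 2 (3,5) count=2: revealed 1 new [(3,5)] -> total=2
Click 3 (0,5) count=0: revealed 4 new [(0,4) (0,5) (1,4) (1,5)] -> total=6
Click 4 (1,5) count=1: revealed 0 new [(none)] -> total=6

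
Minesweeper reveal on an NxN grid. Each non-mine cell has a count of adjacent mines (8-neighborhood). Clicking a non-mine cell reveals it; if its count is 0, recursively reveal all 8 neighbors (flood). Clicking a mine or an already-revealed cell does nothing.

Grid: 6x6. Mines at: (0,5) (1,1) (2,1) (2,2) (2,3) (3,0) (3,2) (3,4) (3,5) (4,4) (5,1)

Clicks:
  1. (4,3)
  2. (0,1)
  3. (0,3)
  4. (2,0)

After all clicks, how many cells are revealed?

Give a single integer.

Answer: 9

Derivation:
Click 1 (4,3) count=3: revealed 1 new [(4,3)] -> total=1
Click 2 (0,1) count=1: revealed 1 new [(0,1)] -> total=2
Click 3 (0,3) count=0: revealed 6 new [(0,2) (0,3) (0,4) (1,2) (1,3) (1,4)] -> total=8
Click 4 (2,0) count=3: revealed 1 new [(2,0)] -> total=9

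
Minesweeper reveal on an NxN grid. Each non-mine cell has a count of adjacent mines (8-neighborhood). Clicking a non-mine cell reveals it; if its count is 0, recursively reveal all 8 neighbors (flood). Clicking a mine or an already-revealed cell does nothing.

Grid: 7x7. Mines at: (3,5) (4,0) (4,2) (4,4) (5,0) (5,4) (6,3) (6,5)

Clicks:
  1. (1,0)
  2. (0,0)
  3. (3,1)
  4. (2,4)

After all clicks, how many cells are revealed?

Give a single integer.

Answer: 26

Derivation:
Click 1 (1,0) count=0: revealed 26 new [(0,0) (0,1) (0,2) (0,3) (0,4) (0,5) (0,6) (1,0) (1,1) (1,2) (1,3) (1,4) (1,5) (1,6) (2,0) (2,1) (2,2) (2,3) (2,4) (2,5) (2,6) (3,0) (3,1) (3,2) (3,3) (3,4)] -> total=26
Click 2 (0,0) count=0: revealed 0 new [(none)] -> total=26
Click 3 (3,1) count=2: revealed 0 new [(none)] -> total=26
Click 4 (2,4) count=1: revealed 0 new [(none)] -> total=26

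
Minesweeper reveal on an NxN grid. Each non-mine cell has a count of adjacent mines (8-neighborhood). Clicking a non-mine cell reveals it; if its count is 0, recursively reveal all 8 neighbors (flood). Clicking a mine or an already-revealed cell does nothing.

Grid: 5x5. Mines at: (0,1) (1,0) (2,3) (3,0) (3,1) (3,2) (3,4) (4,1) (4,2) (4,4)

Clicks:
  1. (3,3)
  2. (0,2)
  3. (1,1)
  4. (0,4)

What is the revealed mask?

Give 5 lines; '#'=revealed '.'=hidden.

Click 1 (3,3) count=5: revealed 1 new [(3,3)] -> total=1
Click 2 (0,2) count=1: revealed 1 new [(0,2)] -> total=2
Click 3 (1,1) count=2: revealed 1 new [(1,1)] -> total=3
Click 4 (0,4) count=0: revealed 5 new [(0,3) (0,4) (1,2) (1,3) (1,4)] -> total=8

Answer: ..###
.####
.....
...#.
.....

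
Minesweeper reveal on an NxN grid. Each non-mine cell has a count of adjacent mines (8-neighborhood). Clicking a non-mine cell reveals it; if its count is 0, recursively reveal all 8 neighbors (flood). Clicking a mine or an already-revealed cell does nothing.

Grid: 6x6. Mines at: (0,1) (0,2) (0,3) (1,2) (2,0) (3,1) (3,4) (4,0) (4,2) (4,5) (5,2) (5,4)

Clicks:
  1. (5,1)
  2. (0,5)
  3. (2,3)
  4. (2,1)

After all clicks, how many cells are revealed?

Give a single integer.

Answer: 9

Derivation:
Click 1 (5,1) count=3: revealed 1 new [(5,1)] -> total=1
Click 2 (0,5) count=0: revealed 6 new [(0,4) (0,5) (1,4) (1,5) (2,4) (2,5)] -> total=7
Click 3 (2,3) count=2: revealed 1 new [(2,3)] -> total=8
Click 4 (2,1) count=3: revealed 1 new [(2,1)] -> total=9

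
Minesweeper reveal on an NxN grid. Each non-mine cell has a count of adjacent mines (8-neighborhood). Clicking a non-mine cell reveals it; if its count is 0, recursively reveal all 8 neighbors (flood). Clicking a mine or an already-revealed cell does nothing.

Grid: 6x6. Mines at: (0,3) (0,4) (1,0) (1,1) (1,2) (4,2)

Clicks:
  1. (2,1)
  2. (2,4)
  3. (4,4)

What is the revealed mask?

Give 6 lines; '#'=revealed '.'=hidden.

Answer: ......
...###
.#.###
...###
...###
...###

Derivation:
Click 1 (2,1) count=3: revealed 1 new [(2,1)] -> total=1
Click 2 (2,4) count=0: revealed 15 new [(1,3) (1,4) (1,5) (2,3) (2,4) (2,5) (3,3) (3,4) (3,5) (4,3) (4,4) (4,5) (5,3) (5,4) (5,5)] -> total=16
Click 3 (4,4) count=0: revealed 0 new [(none)] -> total=16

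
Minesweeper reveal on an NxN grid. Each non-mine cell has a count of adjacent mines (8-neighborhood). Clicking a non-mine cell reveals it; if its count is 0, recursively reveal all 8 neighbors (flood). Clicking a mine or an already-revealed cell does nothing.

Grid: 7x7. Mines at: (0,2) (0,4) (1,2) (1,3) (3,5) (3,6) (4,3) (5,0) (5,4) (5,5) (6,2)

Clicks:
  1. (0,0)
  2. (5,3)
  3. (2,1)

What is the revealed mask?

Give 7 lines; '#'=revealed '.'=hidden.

Answer: ##.....
##.....
###....
###....
###....
...#...
.......

Derivation:
Click 1 (0,0) count=0: revealed 13 new [(0,0) (0,1) (1,0) (1,1) (2,0) (2,1) (2,2) (3,0) (3,1) (3,2) (4,0) (4,1) (4,2)] -> total=13
Click 2 (5,3) count=3: revealed 1 new [(5,3)] -> total=14
Click 3 (2,1) count=1: revealed 0 new [(none)] -> total=14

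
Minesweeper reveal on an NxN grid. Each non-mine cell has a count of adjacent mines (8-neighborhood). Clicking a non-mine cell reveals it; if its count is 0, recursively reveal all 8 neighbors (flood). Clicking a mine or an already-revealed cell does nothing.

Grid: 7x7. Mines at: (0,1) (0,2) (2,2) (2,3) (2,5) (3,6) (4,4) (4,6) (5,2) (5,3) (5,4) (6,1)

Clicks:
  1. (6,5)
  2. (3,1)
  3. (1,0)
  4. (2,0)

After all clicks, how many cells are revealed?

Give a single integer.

Answer: 11

Derivation:
Click 1 (6,5) count=1: revealed 1 new [(6,5)] -> total=1
Click 2 (3,1) count=1: revealed 1 new [(3,1)] -> total=2
Click 3 (1,0) count=1: revealed 1 new [(1,0)] -> total=3
Click 4 (2,0) count=0: revealed 8 new [(1,1) (2,0) (2,1) (3,0) (4,0) (4,1) (5,0) (5,1)] -> total=11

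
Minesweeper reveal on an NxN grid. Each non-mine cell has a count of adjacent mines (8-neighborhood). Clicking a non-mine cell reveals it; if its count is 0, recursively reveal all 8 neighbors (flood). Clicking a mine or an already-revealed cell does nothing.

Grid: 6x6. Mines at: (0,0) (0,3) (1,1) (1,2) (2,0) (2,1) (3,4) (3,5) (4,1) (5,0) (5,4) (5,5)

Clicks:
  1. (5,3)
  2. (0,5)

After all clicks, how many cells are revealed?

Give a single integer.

Click 1 (5,3) count=1: revealed 1 new [(5,3)] -> total=1
Click 2 (0,5) count=0: revealed 6 new [(0,4) (0,5) (1,4) (1,5) (2,4) (2,5)] -> total=7

Answer: 7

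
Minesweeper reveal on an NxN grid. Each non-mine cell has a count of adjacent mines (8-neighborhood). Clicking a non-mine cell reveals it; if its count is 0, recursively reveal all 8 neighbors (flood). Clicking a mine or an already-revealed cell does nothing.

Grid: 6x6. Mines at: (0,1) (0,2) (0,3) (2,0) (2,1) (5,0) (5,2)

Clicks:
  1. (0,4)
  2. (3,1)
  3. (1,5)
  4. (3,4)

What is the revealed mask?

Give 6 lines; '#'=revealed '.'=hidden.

Answer: ....##
..####
..####
.#####
..####
...###

Derivation:
Click 1 (0,4) count=1: revealed 1 new [(0,4)] -> total=1
Click 2 (3,1) count=2: revealed 1 new [(3,1)] -> total=2
Click 3 (1,5) count=0: revealed 20 new [(0,5) (1,2) (1,3) (1,4) (1,5) (2,2) (2,3) (2,4) (2,5) (3,2) (3,3) (3,4) (3,5) (4,2) (4,3) (4,4) (4,5) (5,3) (5,4) (5,5)] -> total=22
Click 4 (3,4) count=0: revealed 0 new [(none)] -> total=22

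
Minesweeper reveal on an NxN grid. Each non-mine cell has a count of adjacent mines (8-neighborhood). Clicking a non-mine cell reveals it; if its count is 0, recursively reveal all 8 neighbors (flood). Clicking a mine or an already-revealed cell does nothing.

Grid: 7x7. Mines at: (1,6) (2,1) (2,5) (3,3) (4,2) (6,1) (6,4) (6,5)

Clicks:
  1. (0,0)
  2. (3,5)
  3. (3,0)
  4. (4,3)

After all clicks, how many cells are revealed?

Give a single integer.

Click 1 (0,0) count=0: revealed 15 new [(0,0) (0,1) (0,2) (0,3) (0,4) (0,5) (1,0) (1,1) (1,2) (1,3) (1,4) (1,5) (2,2) (2,3) (2,4)] -> total=15
Click 2 (3,5) count=1: revealed 1 new [(3,5)] -> total=16
Click 3 (3,0) count=1: revealed 1 new [(3,0)] -> total=17
Click 4 (4,3) count=2: revealed 1 new [(4,3)] -> total=18

Answer: 18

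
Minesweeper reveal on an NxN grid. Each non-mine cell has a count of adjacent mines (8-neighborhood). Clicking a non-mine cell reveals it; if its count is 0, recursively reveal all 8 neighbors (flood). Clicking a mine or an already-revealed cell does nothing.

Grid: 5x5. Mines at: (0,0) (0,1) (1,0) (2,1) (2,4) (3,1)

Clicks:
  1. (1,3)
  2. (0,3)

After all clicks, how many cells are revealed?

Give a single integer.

Click 1 (1,3) count=1: revealed 1 new [(1,3)] -> total=1
Click 2 (0,3) count=0: revealed 5 new [(0,2) (0,3) (0,4) (1,2) (1,4)] -> total=6

Answer: 6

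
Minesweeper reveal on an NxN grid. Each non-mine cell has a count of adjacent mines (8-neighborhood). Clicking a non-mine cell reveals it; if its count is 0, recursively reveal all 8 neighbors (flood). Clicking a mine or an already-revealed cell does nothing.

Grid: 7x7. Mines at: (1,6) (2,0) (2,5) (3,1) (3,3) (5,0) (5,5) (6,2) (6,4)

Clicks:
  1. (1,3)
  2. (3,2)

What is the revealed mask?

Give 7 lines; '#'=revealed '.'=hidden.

Click 1 (1,3) count=0: revealed 16 new [(0,0) (0,1) (0,2) (0,3) (0,4) (0,5) (1,0) (1,1) (1,2) (1,3) (1,4) (1,5) (2,1) (2,2) (2,3) (2,4)] -> total=16
Click 2 (3,2) count=2: revealed 1 new [(3,2)] -> total=17

Answer: ######.
######.
.####..
..#....
.......
.......
.......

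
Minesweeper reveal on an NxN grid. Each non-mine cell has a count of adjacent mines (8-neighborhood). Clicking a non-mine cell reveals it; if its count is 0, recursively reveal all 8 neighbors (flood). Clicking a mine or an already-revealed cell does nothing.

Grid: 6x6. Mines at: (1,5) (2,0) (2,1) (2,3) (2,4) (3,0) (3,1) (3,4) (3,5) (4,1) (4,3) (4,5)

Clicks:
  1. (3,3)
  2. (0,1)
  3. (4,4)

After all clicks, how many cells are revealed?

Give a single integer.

Answer: 12

Derivation:
Click 1 (3,3) count=4: revealed 1 new [(3,3)] -> total=1
Click 2 (0,1) count=0: revealed 10 new [(0,0) (0,1) (0,2) (0,3) (0,4) (1,0) (1,1) (1,2) (1,3) (1,4)] -> total=11
Click 3 (4,4) count=4: revealed 1 new [(4,4)] -> total=12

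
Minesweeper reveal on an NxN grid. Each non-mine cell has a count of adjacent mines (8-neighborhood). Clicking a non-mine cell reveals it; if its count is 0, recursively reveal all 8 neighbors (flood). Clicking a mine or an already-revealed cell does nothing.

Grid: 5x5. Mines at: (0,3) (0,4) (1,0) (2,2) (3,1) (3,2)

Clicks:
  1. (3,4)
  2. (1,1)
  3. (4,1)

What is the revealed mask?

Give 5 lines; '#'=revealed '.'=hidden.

Click 1 (3,4) count=0: revealed 8 new [(1,3) (1,4) (2,3) (2,4) (3,3) (3,4) (4,3) (4,4)] -> total=8
Click 2 (1,1) count=2: revealed 1 new [(1,1)] -> total=9
Click 3 (4,1) count=2: revealed 1 new [(4,1)] -> total=10

Answer: .....
.#.##
...##
...##
.#.##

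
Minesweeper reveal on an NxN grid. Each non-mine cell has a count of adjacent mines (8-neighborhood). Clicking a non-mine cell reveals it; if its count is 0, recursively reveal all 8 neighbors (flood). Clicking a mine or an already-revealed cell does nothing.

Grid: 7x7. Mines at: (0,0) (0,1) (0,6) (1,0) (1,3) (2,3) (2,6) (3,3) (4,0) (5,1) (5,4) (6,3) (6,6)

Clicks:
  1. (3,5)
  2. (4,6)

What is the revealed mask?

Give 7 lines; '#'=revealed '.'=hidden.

Click 1 (3,5) count=1: revealed 1 new [(3,5)] -> total=1
Click 2 (4,6) count=0: revealed 5 new [(3,6) (4,5) (4,6) (5,5) (5,6)] -> total=6

Answer: .......
.......
.......
.....##
.....##
.....##
.......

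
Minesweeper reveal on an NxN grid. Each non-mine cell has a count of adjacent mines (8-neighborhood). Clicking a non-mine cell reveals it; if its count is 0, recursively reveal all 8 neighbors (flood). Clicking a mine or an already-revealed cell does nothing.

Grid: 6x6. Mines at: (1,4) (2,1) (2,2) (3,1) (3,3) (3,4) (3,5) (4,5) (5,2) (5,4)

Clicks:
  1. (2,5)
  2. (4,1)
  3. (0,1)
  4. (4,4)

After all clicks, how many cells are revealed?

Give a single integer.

Answer: 11

Derivation:
Click 1 (2,5) count=3: revealed 1 new [(2,5)] -> total=1
Click 2 (4,1) count=2: revealed 1 new [(4,1)] -> total=2
Click 3 (0,1) count=0: revealed 8 new [(0,0) (0,1) (0,2) (0,3) (1,0) (1,1) (1,2) (1,3)] -> total=10
Click 4 (4,4) count=5: revealed 1 new [(4,4)] -> total=11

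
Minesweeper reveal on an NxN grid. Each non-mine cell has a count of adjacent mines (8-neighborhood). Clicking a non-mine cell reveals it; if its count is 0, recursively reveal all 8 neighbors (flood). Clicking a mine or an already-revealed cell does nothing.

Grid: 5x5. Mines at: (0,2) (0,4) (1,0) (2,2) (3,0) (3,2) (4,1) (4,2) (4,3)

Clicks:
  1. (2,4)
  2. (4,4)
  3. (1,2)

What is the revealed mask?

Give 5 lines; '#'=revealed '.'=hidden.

Answer: .....
..###
...##
...##
....#

Derivation:
Click 1 (2,4) count=0: revealed 6 new [(1,3) (1,4) (2,3) (2,4) (3,3) (3,4)] -> total=6
Click 2 (4,4) count=1: revealed 1 new [(4,4)] -> total=7
Click 3 (1,2) count=2: revealed 1 new [(1,2)] -> total=8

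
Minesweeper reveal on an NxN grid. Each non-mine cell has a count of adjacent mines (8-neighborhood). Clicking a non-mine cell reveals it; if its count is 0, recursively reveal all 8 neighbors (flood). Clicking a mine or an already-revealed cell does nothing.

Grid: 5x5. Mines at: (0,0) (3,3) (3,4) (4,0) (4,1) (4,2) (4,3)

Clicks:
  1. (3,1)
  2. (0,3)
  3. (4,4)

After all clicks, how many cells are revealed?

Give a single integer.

Answer: 18

Derivation:
Click 1 (3,1) count=3: revealed 1 new [(3,1)] -> total=1
Click 2 (0,3) count=0: revealed 16 new [(0,1) (0,2) (0,3) (0,4) (1,0) (1,1) (1,2) (1,3) (1,4) (2,0) (2,1) (2,2) (2,3) (2,4) (3,0) (3,2)] -> total=17
Click 3 (4,4) count=3: revealed 1 new [(4,4)] -> total=18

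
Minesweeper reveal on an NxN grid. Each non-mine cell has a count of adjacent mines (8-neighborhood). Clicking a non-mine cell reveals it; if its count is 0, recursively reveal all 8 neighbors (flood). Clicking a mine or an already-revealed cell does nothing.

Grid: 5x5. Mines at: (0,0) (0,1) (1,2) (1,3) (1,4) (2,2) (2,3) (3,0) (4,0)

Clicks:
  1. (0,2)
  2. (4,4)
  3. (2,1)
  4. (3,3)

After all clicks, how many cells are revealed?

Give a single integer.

Click 1 (0,2) count=3: revealed 1 new [(0,2)] -> total=1
Click 2 (4,4) count=0: revealed 8 new [(3,1) (3,2) (3,3) (3,4) (4,1) (4,2) (4,3) (4,4)] -> total=9
Click 3 (2,1) count=3: revealed 1 new [(2,1)] -> total=10
Click 4 (3,3) count=2: revealed 0 new [(none)] -> total=10

Answer: 10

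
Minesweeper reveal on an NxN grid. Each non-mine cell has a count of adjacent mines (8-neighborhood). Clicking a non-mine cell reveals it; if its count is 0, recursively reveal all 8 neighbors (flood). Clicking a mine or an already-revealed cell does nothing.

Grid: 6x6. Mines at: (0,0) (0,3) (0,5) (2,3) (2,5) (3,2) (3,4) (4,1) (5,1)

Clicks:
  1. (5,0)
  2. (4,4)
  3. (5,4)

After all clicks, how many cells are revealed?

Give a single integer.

Click 1 (5,0) count=2: revealed 1 new [(5,0)] -> total=1
Click 2 (4,4) count=1: revealed 1 new [(4,4)] -> total=2
Click 3 (5,4) count=0: revealed 7 new [(4,2) (4,3) (4,5) (5,2) (5,3) (5,4) (5,5)] -> total=9

Answer: 9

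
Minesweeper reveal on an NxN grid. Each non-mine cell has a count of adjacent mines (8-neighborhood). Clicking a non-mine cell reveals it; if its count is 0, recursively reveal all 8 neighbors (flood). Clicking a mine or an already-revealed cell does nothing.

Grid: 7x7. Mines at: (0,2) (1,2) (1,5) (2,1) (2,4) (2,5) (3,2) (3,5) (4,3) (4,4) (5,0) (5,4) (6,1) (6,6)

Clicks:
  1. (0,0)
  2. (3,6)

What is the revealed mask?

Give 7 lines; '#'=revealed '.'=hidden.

Answer: ##.....
##.....
.......
......#
.......
.......
.......

Derivation:
Click 1 (0,0) count=0: revealed 4 new [(0,0) (0,1) (1,0) (1,1)] -> total=4
Click 2 (3,6) count=2: revealed 1 new [(3,6)] -> total=5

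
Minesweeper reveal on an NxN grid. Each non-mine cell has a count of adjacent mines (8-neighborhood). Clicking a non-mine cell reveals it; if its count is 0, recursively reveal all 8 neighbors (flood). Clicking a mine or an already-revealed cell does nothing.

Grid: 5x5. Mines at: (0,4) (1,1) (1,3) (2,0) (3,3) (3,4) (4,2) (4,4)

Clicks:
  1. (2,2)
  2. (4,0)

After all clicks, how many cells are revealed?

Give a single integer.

Answer: 5

Derivation:
Click 1 (2,2) count=3: revealed 1 new [(2,2)] -> total=1
Click 2 (4,0) count=0: revealed 4 new [(3,0) (3,1) (4,0) (4,1)] -> total=5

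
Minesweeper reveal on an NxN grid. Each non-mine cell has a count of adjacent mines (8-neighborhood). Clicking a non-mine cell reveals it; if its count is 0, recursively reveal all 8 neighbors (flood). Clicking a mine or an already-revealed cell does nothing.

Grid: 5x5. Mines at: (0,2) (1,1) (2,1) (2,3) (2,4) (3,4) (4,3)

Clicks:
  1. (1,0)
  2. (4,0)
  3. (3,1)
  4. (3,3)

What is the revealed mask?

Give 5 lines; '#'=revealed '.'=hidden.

Click 1 (1,0) count=2: revealed 1 new [(1,0)] -> total=1
Click 2 (4,0) count=0: revealed 6 new [(3,0) (3,1) (3,2) (4,0) (4,1) (4,2)] -> total=7
Click 3 (3,1) count=1: revealed 0 new [(none)] -> total=7
Click 4 (3,3) count=4: revealed 1 new [(3,3)] -> total=8

Answer: .....
#....
.....
####.
###..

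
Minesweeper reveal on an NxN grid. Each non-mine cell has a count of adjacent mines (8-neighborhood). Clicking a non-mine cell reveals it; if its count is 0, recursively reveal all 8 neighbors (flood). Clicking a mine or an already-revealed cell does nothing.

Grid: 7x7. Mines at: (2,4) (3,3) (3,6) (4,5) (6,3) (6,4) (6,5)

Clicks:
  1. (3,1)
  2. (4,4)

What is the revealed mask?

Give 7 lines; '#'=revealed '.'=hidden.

Answer: #######
#######
####.##
###....
###.#..
###....
###....

Derivation:
Click 1 (3,1) count=0: revealed 32 new [(0,0) (0,1) (0,2) (0,3) (0,4) (0,5) (0,6) (1,0) (1,1) (1,2) (1,3) (1,4) (1,5) (1,6) (2,0) (2,1) (2,2) (2,3) (2,5) (2,6) (3,0) (3,1) (3,2) (4,0) (4,1) (4,2) (5,0) (5,1) (5,2) (6,0) (6,1) (6,2)] -> total=32
Click 2 (4,4) count=2: revealed 1 new [(4,4)] -> total=33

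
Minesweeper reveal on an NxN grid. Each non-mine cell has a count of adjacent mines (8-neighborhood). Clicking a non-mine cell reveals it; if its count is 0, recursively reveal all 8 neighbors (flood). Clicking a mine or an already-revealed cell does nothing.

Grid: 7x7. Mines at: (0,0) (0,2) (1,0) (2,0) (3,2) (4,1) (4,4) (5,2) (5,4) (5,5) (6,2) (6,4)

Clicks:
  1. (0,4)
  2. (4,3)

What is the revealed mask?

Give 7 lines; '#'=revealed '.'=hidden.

Answer: ...####
...####
...####
...####
...#.##
.......
.......

Derivation:
Click 1 (0,4) count=0: revealed 18 new [(0,3) (0,4) (0,5) (0,6) (1,3) (1,4) (1,5) (1,6) (2,3) (2,4) (2,5) (2,6) (3,3) (3,4) (3,5) (3,6) (4,5) (4,6)] -> total=18
Click 2 (4,3) count=4: revealed 1 new [(4,3)] -> total=19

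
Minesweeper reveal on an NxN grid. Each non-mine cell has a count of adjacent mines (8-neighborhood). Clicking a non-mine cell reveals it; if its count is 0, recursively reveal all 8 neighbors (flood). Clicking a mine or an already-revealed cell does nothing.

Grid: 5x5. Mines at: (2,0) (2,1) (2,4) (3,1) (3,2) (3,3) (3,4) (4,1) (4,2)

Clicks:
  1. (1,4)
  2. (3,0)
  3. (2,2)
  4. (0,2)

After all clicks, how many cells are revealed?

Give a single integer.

Answer: 12

Derivation:
Click 1 (1,4) count=1: revealed 1 new [(1,4)] -> total=1
Click 2 (3,0) count=4: revealed 1 new [(3,0)] -> total=2
Click 3 (2,2) count=4: revealed 1 new [(2,2)] -> total=3
Click 4 (0,2) count=0: revealed 9 new [(0,0) (0,1) (0,2) (0,3) (0,4) (1,0) (1,1) (1,2) (1,3)] -> total=12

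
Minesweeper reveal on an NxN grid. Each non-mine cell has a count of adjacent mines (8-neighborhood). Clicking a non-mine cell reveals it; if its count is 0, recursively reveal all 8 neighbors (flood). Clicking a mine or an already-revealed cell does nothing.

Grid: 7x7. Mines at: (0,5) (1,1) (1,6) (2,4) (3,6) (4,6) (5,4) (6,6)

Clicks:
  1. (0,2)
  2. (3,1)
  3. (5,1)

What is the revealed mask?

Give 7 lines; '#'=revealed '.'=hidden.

Answer: ..#....
.......
####...
####...
####...
####...
####...

Derivation:
Click 1 (0,2) count=1: revealed 1 new [(0,2)] -> total=1
Click 2 (3,1) count=0: revealed 20 new [(2,0) (2,1) (2,2) (2,3) (3,0) (3,1) (3,2) (3,3) (4,0) (4,1) (4,2) (4,3) (5,0) (5,1) (5,2) (5,3) (6,0) (6,1) (6,2) (6,3)] -> total=21
Click 3 (5,1) count=0: revealed 0 new [(none)] -> total=21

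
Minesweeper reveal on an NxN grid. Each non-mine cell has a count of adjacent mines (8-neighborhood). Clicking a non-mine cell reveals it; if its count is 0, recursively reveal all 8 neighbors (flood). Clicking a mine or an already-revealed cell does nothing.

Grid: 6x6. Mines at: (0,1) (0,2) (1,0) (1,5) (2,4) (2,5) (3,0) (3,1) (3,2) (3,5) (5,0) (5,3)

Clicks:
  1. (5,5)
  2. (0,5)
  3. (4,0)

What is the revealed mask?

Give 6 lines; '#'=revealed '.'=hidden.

Answer: .....#
......
......
......
#...##
....##

Derivation:
Click 1 (5,5) count=0: revealed 4 new [(4,4) (4,5) (5,4) (5,5)] -> total=4
Click 2 (0,5) count=1: revealed 1 new [(0,5)] -> total=5
Click 3 (4,0) count=3: revealed 1 new [(4,0)] -> total=6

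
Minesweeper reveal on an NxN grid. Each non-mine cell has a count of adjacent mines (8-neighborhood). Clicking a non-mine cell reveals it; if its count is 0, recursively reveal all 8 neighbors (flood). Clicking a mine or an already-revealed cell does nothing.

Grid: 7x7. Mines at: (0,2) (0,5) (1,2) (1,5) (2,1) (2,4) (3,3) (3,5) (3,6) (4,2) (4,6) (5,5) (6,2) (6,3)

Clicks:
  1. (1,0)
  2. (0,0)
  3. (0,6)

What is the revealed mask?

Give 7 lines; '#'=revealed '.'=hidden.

Click 1 (1,0) count=1: revealed 1 new [(1,0)] -> total=1
Click 2 (0,0) count=0: revealed 3 new [(0,0) (0,1) (1,1)] -> total=4
Click 3 (0,6) count=2: revealed 1 new [(0,6)] -> total=5

Answer: ##....#
##.....
.......
.......
.......
.......
.......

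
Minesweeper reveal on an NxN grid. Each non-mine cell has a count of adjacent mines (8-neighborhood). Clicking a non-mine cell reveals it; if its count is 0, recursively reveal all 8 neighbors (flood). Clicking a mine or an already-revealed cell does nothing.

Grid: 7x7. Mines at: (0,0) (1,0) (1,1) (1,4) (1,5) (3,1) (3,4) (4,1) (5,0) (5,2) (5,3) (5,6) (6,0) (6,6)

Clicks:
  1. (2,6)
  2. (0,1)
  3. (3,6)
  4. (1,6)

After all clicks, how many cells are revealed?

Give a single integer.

Click 1 (2,6) count=1: revealed 1 new [(2,6)] -> total=1
Click 2 (0,1) count=3: revealed 1 new [(0,1)] -> total=2
Click 3 (3,6) count=0: revealed 5 new [(2,5) (3,5) (3,6) (4,5) (4,6)] -> total=7
Click 4 (1,6) count=1: revealed 1 new [(1,6)] -> total=8

Answer: 8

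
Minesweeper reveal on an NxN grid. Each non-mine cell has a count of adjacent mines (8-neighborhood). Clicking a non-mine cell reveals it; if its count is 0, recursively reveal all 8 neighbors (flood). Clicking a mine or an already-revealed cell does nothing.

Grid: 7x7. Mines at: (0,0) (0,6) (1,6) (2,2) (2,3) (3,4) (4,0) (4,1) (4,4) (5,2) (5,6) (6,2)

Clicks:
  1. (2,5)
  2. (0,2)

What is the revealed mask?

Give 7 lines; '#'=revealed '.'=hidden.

Click 1 (2,5) count=2: revealed 1 new [(2,5)] -> total=1
Click 2 (0,2) count=0: revealed 10 new [(0,1) (0,2) (0,3) (0,4) (0,5) (1,1) (1,2) (1,3) (1,4) (1,5)] -> total=11

Answer: .#####.
.#####.
.....#.
.......
.......
.......
.......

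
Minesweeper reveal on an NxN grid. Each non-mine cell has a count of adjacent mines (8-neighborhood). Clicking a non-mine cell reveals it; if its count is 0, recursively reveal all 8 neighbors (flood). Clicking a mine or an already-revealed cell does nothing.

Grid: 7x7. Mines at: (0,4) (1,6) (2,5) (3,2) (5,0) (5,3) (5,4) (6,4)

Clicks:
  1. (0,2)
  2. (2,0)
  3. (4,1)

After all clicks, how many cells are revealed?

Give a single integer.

Answer: 16

Derivation:
Click 1 (0,2) count=0: revealed 16 new [(0,0) (0,1) (0,2) (0,3) (1,0) (1,1) (1,2) (1,3) (2,0) (2,1) (2,2) (2,3) (3,0) (3,1) (4,0) (4,1)] -> total=16
Click 2 (2,0) count=0: revealed 0 new [(none)] -> total=16
Click 3 (4,1) count=2: revealed 0 new [(none)] -> total=16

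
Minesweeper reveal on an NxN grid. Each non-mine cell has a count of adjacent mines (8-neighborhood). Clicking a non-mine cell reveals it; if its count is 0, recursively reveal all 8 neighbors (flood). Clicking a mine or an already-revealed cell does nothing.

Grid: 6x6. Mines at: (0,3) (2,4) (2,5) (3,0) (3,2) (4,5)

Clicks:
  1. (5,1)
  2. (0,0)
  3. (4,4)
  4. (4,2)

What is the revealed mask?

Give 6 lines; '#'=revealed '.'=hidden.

Answer: ###...
###...
###...
......
#####.
#####.

Derivation:
Click 1 (5,1) count=0: revealed 10 new [(4,0) (4,1) (4,2) (4,3) (4,4) (5,0) (5,1) (5,2) (5,3) (5,4)] -> total=10
Click 2 (0,0) count=0: revealed 9 new [(0,0) (0,1) (0,2) (1,0) (1,1) (1,2) (2,0) (2,1) (2,2)] -> total=19
Click 3 (4,4) count=1: revealed 0 new [(none)] -> total=19
Click 4 (4,2) count=1: revealed 0 new [(none)] -> total=19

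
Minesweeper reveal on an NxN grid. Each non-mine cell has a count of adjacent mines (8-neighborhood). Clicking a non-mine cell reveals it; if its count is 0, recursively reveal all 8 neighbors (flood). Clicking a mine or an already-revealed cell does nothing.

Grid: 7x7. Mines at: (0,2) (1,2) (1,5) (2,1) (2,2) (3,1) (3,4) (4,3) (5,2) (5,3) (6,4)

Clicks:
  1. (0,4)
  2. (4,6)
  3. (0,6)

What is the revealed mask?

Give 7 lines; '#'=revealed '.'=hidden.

Click 1 (0,4) count=1: revealed 1 new [(0,4)] -> total=1
Click 2 (4,6) count=0: revealed 10 new [(2,5) (2,6) (3,5) (3,6) (4,5) (4,6) (5,5) (5,6) (6,5) (6,6)] -> total=11
Click 3 (0,6) count=1: revealed 1 new [(0,6)] -> total=12

Answer: ....#.#
.......
.....##
.....##
.....##
.....##
.....##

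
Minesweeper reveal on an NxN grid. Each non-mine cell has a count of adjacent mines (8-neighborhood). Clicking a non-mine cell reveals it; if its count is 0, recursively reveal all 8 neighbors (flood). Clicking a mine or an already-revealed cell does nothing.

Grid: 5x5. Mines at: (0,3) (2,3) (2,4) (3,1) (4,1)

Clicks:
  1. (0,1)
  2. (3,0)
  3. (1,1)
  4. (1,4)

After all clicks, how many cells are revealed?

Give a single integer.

Click 1 (0,1) count=0: revealed 9 new [(0,0) (0,1) (0,2) (1,0) (1,1) (1,2) (2,0) (2,1) (2,2)] -> total=9
Click 2 (3,0) count=2: revealed 1 new [(3,0)] -> total=10
Click 3 (1,1) count=0: revealed 0 new [(none)] -> total=10
Click 4 (1,4) count=3: revealed 1 new [(1,4)] -> total=11

Answer: 11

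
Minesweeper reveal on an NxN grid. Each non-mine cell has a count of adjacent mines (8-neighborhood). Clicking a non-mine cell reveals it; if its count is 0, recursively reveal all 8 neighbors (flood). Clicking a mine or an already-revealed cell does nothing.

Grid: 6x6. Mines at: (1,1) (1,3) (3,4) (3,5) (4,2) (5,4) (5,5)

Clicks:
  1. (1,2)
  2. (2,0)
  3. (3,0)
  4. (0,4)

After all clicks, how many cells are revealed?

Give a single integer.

Answer: 10

Derivation:
Click 1 (1,2) count=2: revealed 1 new [(1,2)] -> total=1
Click 2 (2,0) count=1: revealed 1 new [(2,0)] -> total=2
Click 3 (3,0) count=0: revealed 7 new [(2,1) (3,0) (3,1) (4,0) (4,1) (5,0) (5,1)] -> total=9
Click 4 (0,4) count=1: revealed 1 new [(0,4)] -> total=10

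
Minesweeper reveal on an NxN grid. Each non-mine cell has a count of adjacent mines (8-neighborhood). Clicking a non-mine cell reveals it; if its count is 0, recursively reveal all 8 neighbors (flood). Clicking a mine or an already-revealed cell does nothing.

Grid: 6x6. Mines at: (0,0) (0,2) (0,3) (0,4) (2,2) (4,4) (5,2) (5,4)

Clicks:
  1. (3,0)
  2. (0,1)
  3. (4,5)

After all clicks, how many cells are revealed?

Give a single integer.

Answer: 12

Derivation:
Click 1 (3,0) count=0: revealed 10 new [(1,0) (1,1) (2,0) (2,1) (3,0) (3,1) (4,0) (4,1) (5,0) (5,1)] -> total=10
Click 2 (0,1) count=2: revealed 1 new [(0,1)] -> total=11
Click 3 (4,5) count=2: revealed 1 new [(4,5)] -> total=12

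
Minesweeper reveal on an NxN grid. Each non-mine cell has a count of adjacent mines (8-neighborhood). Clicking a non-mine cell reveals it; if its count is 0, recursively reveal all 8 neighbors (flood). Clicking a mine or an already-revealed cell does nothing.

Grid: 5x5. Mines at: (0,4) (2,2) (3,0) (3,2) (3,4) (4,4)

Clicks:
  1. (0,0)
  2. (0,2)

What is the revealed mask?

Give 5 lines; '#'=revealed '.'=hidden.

Click 1 (0,0) count=0: revealed 10 new [(0,0) (0,1) (0,2) (0,3) (1,0) (1,1) (1,2) (1,3) (2,0) (2,1)] -> total=10
Click 2 (0,2) count=0: revealed 0 new [(none)] -> total=10

Answer: ####.
####.
##...
.....
.....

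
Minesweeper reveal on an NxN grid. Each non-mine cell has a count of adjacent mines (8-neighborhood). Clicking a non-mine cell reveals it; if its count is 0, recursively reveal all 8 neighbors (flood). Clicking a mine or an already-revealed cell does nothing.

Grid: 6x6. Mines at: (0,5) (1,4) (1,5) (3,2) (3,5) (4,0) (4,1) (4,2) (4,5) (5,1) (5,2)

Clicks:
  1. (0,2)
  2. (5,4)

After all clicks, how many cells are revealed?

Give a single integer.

Answer: 15

Derivation:
Click 1 (0,2) count=0: revealed 14 new [(0,0) (0,1) (0,2) (0,3) (1,0) (1,1) (1,2) (1,3) (2,0) (2,1) (2,2) (2,3) (3,0) (3,1)] -> total=14
Click 2 (5,4) count=1: revealed 1 new [(5,4)] -> total=15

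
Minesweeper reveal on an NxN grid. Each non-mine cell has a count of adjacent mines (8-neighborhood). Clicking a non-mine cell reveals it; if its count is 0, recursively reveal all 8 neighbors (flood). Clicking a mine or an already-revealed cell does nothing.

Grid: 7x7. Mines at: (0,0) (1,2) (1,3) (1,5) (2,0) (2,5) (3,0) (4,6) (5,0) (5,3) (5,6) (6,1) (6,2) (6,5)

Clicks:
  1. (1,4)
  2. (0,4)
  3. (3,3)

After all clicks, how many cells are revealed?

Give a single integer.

Click 1 (1,4) count=3: revealed 1 new [(1,4)] -> total=1
Click 2 (0,4) count=2: revealed 1 new [(0,4)] -> total=2
Click 3 (3,3) count=0: revealed 12 new [(2,1) (2,2) (2,3) (2,4) (3,1) (3,2) (3,3) (3,4) (4,1) (4,2) (4,3) (4,4)] -> total=14

Answer: 14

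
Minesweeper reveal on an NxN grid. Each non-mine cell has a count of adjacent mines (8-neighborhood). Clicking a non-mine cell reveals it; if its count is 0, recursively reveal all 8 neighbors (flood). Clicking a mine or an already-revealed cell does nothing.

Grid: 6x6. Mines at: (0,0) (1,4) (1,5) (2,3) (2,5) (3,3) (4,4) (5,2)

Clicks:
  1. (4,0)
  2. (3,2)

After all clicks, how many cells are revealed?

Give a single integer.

Answer: 14

Derivation:
Click 1 (4,0) count=0: revealed 14 new [(1,0) (1,1) (1,2) (2,0) (2,1) (2,2) (3,0) (3,1) (3,2) (4,0) (4,1) (4,2) (5,0) (5,1)] -> total=14
Click 2 (3,2) count=2: revealed 0 new [(none)] -> total=14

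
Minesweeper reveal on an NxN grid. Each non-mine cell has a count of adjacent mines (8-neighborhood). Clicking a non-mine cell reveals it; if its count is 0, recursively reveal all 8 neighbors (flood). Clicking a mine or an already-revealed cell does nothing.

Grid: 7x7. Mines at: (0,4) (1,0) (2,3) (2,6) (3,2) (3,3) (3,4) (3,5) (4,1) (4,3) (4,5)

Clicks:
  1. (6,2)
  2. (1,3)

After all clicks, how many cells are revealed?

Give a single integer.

Answer: 15

Derivation:
Click 1 (6,2) count=0: revealed 14 new [(5,0) (5,1) (5,2) (5,3) (5,4) (5,5) (5,6) (6,0) (6,1) (6,2) (6,3) (6,4) (6,5) (6,6)] -> total=14
Click 2 (1,3) count=2: revealed 1 new [(1,3)] -> total=15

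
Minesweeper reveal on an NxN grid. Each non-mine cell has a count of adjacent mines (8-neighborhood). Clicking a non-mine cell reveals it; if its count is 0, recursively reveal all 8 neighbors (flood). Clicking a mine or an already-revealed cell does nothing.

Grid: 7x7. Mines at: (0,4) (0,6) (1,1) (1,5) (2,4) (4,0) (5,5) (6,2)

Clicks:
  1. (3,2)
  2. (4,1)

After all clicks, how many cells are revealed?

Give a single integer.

Answer: 15

Derivation:
Click 1 (3,2) count=0: revealed 15 new [(2,1) (2,2) (2,3) (3,1) (3,2) (3,3) (3,4) (4,1) (4,2) (4,3) (4,4) (5,1) (5,2) (5,3) (5,4)] -> total=15
Click 2 (4,1) count=1: revealed 0 new [(none)] -> total=15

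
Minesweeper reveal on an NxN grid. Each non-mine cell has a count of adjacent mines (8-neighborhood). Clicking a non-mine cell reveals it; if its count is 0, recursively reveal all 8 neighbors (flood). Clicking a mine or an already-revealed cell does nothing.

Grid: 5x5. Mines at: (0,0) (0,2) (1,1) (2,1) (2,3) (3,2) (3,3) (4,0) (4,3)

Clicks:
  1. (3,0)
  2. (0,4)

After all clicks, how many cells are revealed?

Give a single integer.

Answer: 5

Derivation:
Click 1 (3,0) count=2: revealed 1 new [(3,0)] -> total=1
Click 2 (0,4) count=0: revealed 4 new [(0,3) (0,4) (1,3) (1,4)] -> total=5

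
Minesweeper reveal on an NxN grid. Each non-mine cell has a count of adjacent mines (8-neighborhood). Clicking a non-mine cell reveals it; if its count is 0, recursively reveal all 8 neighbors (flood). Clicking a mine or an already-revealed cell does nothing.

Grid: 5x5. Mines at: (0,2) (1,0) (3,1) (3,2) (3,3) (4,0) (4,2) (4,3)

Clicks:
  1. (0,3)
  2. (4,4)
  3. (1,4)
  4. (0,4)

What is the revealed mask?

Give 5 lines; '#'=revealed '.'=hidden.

Click 1 (0,3) count=1: revealed 1 new [(0,3)] -> total=1
Click 2 (4,4) count=2: revealed 1 new [(4,4)] -> total=2
Click 3 (1,4) count=0: revealed 5 new [(0,4) (1,3) (1,4) (2,3) (2,4)] -> total=7
Click 4 (0,4) count=0: revealed 0 new [(none)] -> total=7

Answer: ...##
...##
...##
.....
....#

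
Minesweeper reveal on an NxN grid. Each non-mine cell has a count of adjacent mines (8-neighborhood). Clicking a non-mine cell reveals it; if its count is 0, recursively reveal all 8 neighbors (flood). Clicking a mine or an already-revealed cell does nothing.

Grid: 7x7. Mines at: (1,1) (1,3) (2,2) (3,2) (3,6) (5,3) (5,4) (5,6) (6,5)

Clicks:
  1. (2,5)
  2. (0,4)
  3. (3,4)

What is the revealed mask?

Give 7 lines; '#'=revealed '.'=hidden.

Click 1 (2,5) count=1: revealed 1 new [(2,5)] -> total=1
Click 2 (0,4) count=1: revealed 1 new [(0,4)] -> total=2
Click 3 (3,4) count=0: revealed 8 new [(2,3) (2,4) (3,3) (3,4) (3,5) (4,3) (4,4) (4,5)] -> total=10

Answer: ....#..
.......
...###.
...###.
...###.
.......
.......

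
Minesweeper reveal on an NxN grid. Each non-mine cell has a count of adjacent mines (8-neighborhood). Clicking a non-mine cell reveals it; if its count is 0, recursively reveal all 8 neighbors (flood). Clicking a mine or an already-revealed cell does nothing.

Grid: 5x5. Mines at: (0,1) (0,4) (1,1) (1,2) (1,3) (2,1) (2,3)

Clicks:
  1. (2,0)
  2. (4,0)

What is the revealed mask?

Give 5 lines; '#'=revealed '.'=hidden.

Answer: .....
.....
#....
#####
#####

Derivation:
Click 1 (2,0) count=2: revealed 1 new [(2,0)] -> total=1
Click 2 (4,0) count=0: revealed 10 new [(3,0) (3,1) (3,2) (3,3) (3,4) (4,0) (4,1) (4,2) (4,3) (4,4)] -> total=11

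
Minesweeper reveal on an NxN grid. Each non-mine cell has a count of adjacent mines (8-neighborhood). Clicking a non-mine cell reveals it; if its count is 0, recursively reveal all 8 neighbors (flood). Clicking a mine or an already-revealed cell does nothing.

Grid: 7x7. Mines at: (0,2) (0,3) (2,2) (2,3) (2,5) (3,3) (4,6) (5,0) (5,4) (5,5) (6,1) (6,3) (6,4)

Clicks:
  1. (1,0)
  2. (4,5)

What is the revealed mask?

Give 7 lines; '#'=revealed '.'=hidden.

Answer: ##.....
##.....
##.....
##.....
##...#.
.......
.......

Derivation:
Click 1 (1,0) count=0: revealed 10 new [(0,0) (0,1) (1,0) (1,1) (2,0) (2,1) (3,0) (3,1) (4,0) (4,1)] -> total=10
Click 2 (4,5) count=3: revealed 1 new [(4,5)] -> total=11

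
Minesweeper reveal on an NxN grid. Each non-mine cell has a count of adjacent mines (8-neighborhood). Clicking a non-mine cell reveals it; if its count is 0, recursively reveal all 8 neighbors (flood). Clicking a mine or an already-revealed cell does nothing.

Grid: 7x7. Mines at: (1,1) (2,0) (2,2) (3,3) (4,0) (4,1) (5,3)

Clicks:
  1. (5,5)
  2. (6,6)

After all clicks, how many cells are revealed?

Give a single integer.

Answer: 26

Derivation:
Click 1 (5,5) count=0: revealed 26 new [(0,2) (0,3) (0,4) (0,5) (0,6) (1,2) (1,3) (1,4) (1,5) (1,6) (2,3) (2,4) (2,5) (2,6) (3,4) (3,5) (3,6) (4,4) (4,5) (4,6) (5,4) (5,5) (5,6) (6,4) (6,5) (6,6)] -> total=26
Click 2 (6,6) count=0: revealed 0 new [(none)] -> total=26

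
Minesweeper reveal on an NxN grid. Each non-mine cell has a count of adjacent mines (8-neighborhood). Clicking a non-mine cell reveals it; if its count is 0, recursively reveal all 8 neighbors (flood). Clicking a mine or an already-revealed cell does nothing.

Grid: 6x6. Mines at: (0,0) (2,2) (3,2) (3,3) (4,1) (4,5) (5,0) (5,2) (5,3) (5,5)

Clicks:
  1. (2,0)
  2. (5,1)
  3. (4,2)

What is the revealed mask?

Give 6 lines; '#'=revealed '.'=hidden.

Click 1 (2,0) count=0: revealed 6 new [(1,0) (1,1) (2,0) (2,1) (3,0) (3,1)] -> total=6
Click 2 (5,1) count=3: revealed 1 new [(5,1)] -> total=7
Click 3 (4,2) count=5: revealed 1 new [(4,2)] -> total=8

Answer: ......
##....
##....
##....
..#...
.#....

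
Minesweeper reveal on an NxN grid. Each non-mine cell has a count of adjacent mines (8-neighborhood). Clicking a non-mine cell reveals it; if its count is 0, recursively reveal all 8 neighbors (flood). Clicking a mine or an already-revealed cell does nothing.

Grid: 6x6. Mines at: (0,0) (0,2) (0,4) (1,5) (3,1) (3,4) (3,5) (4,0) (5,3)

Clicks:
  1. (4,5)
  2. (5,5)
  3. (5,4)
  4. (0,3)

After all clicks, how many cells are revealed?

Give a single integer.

Answer: 5

Derivation:
Click 1 (4,5) count=2: revealed 1 new [(4,5)] -> total=1
Click 2 (5,5) count=0: revealed 3 new [(4,4) (5,4) (5,5)] -> total=4
Click 3 (5,4) count=1: revealed 0 new [(none)] -> total=4
Click 4 (0,3) count=2: revealed 1 new [(0,3)] -> total=5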